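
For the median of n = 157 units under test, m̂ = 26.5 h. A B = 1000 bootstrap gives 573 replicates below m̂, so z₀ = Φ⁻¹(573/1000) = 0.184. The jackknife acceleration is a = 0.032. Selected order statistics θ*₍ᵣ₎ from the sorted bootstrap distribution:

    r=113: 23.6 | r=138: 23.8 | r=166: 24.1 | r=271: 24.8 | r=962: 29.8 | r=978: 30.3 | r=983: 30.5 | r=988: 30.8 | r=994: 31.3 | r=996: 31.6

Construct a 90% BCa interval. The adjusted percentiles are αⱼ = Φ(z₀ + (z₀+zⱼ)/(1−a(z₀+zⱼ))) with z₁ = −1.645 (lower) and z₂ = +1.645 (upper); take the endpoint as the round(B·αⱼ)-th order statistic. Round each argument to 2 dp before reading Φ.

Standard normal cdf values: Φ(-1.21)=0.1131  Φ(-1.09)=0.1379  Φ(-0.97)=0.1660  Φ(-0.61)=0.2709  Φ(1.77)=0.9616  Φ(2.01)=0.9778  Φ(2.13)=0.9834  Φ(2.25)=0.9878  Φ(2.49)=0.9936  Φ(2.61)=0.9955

(23.6, 30.5)

Lower: z₀ + z₁ = 0.184 + (-1.645) = -1.461; 1 − a(z₀+z₁) = 1 − (0.032)(-1.461) = 1.0468; argument = 0.184 + (-1.461)/1.0468 = -1.2117 → -1.21.
α₁ = Φ(-1.21) = 0.1131; rank = round(1000 × 0.1131) = 113; θ*₍113₎ = 23.6.
Upper: z₀ + z₂ = 1.829; 1 − a(z₀+z₂) = 0.9415; argument = 2.1267 → 2.13; α₂ = 0.9834; rank = 983; θ*₍983₎ = 30.5.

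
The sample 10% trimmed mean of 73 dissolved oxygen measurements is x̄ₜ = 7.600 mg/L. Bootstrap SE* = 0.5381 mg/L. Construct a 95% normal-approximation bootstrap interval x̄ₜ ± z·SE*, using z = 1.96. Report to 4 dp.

Margin = 1.96 × 0.5381 = 1.05468
Interval: 7.600 ± 1.05468

(6.5453, 8.6547)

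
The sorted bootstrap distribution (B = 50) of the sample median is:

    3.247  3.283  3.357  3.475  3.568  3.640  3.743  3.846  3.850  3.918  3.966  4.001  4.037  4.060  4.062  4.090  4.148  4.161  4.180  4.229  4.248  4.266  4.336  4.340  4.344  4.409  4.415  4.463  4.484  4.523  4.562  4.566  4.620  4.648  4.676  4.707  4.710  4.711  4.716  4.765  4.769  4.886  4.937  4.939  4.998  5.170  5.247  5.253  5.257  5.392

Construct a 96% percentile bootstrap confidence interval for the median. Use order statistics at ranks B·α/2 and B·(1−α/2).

α = 0.04; lower rank = 50 × 0.020 = 1; upper rank = 50 × 0.980 = 49.
The 1st smallest replicate is 3.247; the 49th is 5.257.

(3.247, 5.257)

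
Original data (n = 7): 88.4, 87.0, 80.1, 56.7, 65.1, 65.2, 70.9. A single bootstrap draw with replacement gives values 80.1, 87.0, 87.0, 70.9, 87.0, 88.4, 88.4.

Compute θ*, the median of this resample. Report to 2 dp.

θ* = 87.00

Sorted: 70.9, 80.1, 87.0, 87.0, 87.0, 88.4, 88.4
Median = middle value = 87.00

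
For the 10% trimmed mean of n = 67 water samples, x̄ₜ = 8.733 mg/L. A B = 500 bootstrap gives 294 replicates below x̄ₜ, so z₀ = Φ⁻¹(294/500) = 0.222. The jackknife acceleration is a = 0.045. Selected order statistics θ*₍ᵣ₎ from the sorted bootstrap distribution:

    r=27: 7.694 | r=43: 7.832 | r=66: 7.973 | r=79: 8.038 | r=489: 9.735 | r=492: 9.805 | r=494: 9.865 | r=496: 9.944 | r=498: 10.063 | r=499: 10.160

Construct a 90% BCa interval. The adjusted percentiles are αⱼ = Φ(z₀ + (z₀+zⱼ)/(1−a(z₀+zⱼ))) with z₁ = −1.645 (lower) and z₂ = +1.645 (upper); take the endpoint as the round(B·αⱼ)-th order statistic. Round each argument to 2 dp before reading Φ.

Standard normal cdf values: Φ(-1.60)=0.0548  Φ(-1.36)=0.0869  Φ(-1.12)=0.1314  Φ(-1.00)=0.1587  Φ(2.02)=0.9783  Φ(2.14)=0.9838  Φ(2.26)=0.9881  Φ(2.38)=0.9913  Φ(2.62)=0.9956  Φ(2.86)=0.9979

(7.973, 9.865)

Lower: z₀ + z₁ = 0.222 + (-1.645) = -1.423; 1 − a(z₀+z₁) = 1 − (0.045)(-1.423) = 1.0640; argument = 0.222 + (-1.423)/1.0640 = -1.1154 → -1.12.
α₁ = Φ(-1.12) = 0.1314; rank = round(500 × 0.1314) = 66; θ*₍66₎ = 7.973.
Upper: z₀ + z₂ = 1.867; 1 − a(z₀+z₂) = 0.9160; argument = 2.2602 → 2.26; α₂ = 0.9881; rank = 494; θ*₍494₎ = 9.865.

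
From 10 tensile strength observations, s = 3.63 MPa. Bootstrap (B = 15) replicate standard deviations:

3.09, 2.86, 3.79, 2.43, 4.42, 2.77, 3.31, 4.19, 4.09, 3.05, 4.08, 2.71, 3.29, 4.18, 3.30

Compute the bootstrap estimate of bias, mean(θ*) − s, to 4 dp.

mean(θ*) = (3.09 + 2.86 + 3.79 + 2.43 + 4.42 + 2.77 + 3.31 + 4.19 + 4.09 + 3.05 + 4.08 + 2.71 + 3.29 + 4.18 + 3.30) / 15 = 3.43733
bias = 3.43733 − 3.63

bias = −0.1927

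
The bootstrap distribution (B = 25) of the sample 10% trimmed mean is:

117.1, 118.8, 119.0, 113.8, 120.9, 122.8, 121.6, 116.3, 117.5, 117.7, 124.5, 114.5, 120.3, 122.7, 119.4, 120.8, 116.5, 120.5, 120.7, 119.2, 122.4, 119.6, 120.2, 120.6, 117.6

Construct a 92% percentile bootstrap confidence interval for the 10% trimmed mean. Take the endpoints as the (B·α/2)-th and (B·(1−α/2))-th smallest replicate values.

(113.8, 122.8)

Sorted replicates: 113.8, 114.5, 116.3, 116.5, 117.1, 117.5, 117.6, 117.7, 118.8, 119.0, 119.2, 119.4, 119.6, 120.2, 120.3, 120.5, 120.6, 120.7, 120.8, 120.9, 121.6, 122.4, 122.7, 122.8, 124.5
α = 0.08; lower rank = 25 × 0.040 = 1; upper rank = 25 × 0.960 = 24.
The 1st smallest replicate is 113.8; the 24th is 122.8.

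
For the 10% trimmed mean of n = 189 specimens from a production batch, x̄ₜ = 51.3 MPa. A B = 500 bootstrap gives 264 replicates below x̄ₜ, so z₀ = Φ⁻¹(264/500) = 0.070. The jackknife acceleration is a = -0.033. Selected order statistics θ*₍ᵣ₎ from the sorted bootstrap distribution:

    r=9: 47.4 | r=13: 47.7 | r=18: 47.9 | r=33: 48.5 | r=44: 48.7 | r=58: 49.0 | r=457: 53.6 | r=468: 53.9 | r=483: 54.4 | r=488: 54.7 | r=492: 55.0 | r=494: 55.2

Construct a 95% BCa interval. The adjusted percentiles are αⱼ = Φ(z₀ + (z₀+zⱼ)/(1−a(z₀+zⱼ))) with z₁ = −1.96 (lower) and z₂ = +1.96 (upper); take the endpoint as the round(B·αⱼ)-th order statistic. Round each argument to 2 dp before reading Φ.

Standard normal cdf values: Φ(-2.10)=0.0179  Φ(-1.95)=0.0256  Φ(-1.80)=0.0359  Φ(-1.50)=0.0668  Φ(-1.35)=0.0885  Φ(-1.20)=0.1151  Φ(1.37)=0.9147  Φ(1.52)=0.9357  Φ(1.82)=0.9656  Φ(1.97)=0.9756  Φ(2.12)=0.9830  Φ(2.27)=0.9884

(47.7, 54.7)

Lower: z₀ + z₁ = 0.070 + (-1.960) = -1.890; 1 − a(z₀+z₁) = 1 − (-0.033)(-1.890) = 0.9376; argument = 0.070 + (-1.890)/0.9376 = -1.9457 → -1.95.
α₁ = Φ(-1.95) = 0.0256; rank = round(500 × 0.0256) = 13; θ*₍13₎ = 47.7.
Upper: z₀ + z₂ = 2.030; 1 − a(z₀+z₂) = 1.0670; argument = 1.9725 → 1.97; α₂ = 0.9756; rank = 488; θ*₍488₎ = 54.7.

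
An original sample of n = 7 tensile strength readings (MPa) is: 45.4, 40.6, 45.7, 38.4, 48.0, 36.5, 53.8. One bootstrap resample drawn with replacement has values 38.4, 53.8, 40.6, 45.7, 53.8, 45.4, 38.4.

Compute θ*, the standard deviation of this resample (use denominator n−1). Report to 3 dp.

θ* = 6.606

Mean = 45.1571; sum of squared deviations = 261.8371
s² = 261.8371 / 6 = 43.6395
s = √43.6395 = 6.606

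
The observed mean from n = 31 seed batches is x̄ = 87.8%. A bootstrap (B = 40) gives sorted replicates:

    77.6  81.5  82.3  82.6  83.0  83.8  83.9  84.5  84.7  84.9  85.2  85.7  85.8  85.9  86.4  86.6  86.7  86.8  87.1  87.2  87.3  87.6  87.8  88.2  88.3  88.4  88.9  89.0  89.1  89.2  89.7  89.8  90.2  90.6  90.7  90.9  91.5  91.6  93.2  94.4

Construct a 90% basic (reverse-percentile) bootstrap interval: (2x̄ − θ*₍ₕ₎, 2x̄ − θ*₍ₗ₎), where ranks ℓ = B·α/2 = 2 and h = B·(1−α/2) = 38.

(84.0, 94.1)

Percentile endpoints at ranks 2 and 38: θ*₍2₎ = 81.5, θ*₍38₎ = 91.6.
Basic interval reflects these around x̄:
  lower = 2 × 87.8 − 91.6 = 84.0
  upper = 2 × 87.8 − 81.5 = 94.1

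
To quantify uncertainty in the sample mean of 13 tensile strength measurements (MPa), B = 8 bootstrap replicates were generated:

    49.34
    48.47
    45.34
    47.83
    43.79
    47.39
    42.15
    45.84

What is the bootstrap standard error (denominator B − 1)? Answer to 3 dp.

Bootstrap SE is the standard deviation of the 8 replicate means.
Mean of replicates: (49.34 + 48.47 + 45.34 + 47.83 + 43.79 + 47.39 + 42.15 + 45.84) / 8 = 370.1500 / 8 = 46.2687
Sum of squared deviations: (+3.0713)² + (+2.2013)² + (−0.9287)² + (+1.5613)² + (−2.4787)² + (+1.1213)² + (−4.1187)² + (−0.4287)² = 42.1275
Variance = 42.1275 / 7 = 6.0182
SE* = √6.0182

SE* = 2.453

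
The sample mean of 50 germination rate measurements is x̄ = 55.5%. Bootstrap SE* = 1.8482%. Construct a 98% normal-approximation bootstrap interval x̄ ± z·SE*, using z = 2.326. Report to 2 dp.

Margin = 2.326 × 1.8482 = 4.299
Interval: 55.5 ± 4.299

(51.20, 59.80)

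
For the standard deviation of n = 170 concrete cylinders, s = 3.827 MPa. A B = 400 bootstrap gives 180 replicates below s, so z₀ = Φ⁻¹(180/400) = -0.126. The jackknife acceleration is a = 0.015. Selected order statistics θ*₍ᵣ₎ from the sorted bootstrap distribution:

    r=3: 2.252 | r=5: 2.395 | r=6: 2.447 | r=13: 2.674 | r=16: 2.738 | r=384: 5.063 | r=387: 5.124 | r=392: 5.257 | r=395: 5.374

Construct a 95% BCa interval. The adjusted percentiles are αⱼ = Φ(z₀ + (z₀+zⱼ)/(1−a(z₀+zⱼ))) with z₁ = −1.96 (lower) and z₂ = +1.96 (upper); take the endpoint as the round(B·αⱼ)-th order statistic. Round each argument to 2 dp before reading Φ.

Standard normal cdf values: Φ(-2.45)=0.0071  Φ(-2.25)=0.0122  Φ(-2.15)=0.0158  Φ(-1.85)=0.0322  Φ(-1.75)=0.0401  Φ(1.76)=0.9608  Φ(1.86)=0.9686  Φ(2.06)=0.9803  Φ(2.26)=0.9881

(2.447, 5.063)

Lower: z₀ + z₁ = -0.126 + (-1.960) = -2.086; 1 − a(z₀+z₁) = 1 − (0.015)(-2.086) = 1.0313; argument = -0.126 + (-2.086)/1.0313 = -2.1487 → -2.15.
α₁ = Φ(-2.15) = 0.0158; rank = round(400 × 0.0158) = 6; θ*₍6₎ = 2.447.
Upper: z₀ + z₂ = 1.834; 1 − a(z₀+z₂) = 0.9725; argument = 1.7599 → 1.76; α₂ = 0.9608; rank = 384; θ*₍384₎ = 5.063.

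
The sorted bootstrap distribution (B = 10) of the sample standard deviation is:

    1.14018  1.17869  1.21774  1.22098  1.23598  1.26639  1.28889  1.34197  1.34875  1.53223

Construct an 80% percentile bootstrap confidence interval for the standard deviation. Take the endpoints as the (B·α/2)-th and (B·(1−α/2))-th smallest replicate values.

α = 0.20; lower rank = 10 × 0.100 = 1; upper rank = 10 × 0.900 = 9.
The 1st smallest replicate is 1.14018; the 9th is 1.34875.

(1.14018, 1.34875)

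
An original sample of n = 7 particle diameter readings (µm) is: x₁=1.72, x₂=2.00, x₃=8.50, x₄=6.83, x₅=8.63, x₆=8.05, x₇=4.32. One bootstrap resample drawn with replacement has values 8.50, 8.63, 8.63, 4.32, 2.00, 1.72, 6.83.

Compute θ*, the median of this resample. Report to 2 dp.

θ* = 6.83

Sorted: 1.72, 2.00, 4.32, 6.83, 8.50, 8.63, 8.63
Median = middle value = 6.83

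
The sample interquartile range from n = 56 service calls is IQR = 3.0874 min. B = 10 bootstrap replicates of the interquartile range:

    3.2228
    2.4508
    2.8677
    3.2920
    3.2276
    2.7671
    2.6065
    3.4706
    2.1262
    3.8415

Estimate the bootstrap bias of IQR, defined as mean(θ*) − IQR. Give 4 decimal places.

mean(θ*) = (3.2228 + 2.4508 + 2.8677 + 3.2920 + 3.2276 + 2.7671 + 2.6065 + 3.4706 + 2.1262 + 3.8415) / 10 = 2.98728
bias = 2.98728 − 3.0874

bias = −0.1001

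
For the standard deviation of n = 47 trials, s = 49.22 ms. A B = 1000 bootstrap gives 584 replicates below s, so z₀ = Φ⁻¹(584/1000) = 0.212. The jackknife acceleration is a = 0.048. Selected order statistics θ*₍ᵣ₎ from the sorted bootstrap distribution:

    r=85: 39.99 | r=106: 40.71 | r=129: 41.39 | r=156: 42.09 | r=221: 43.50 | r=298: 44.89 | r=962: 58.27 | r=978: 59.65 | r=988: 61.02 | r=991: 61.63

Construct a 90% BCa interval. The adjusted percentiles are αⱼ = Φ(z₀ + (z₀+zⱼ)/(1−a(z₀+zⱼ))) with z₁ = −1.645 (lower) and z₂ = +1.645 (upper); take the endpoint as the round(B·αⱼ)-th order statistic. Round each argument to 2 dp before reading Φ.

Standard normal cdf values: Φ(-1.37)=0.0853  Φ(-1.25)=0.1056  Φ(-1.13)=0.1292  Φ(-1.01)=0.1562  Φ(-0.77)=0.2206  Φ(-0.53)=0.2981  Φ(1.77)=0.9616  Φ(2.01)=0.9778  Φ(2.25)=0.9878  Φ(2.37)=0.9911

Lower: z₀ + z₁ = 0.212 + (-1.645) = -1.433; 1 − a(z₀+z₁) = 1 − (0.048)(-1.433) = 1.0688; argument = 0.212 + (-1.433)/1.0688 = -1.1288 → -1.13.
α₁ = Φ(-1.13) = 0.1292; rank = round(1000 × 0.1292) = 129; θ*₍129₎ = 41.39.
Upper: z₀ + z₂ = 1.857; 1 − a(z₀+z₂) = 0.9109; argument = 2.2507 → 2.25; α₂ = 0.9878; rank = 988; θ*₍988₎ = 61.02.

(41.39, 61.02)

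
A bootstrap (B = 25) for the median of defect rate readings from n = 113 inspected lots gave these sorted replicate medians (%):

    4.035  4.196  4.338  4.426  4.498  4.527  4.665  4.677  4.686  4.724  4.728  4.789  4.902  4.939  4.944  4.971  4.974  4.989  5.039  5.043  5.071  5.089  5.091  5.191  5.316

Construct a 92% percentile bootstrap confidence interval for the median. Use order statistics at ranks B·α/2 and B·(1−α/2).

α = 0.08; lower rank = 25 × 0.040 = 1; upper rank = 25 × 0.960 = 24.
The 1st smallest replicate is 4.035; the 24th is 5.191.

(4.035, 5.191)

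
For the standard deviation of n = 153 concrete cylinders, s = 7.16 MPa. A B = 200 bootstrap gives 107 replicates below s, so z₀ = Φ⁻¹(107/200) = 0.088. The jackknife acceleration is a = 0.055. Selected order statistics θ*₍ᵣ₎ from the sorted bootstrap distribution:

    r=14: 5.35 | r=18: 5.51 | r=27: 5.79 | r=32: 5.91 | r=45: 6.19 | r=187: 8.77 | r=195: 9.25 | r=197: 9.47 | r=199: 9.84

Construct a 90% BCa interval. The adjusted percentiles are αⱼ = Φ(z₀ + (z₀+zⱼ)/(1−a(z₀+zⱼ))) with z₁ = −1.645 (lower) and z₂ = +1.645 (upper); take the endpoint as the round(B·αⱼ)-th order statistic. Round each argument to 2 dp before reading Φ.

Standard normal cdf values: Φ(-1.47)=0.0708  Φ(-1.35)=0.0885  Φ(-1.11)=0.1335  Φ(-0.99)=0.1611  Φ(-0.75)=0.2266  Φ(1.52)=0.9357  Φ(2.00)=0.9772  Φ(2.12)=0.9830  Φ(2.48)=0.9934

Lower: z₀ + z₁ = 0.088 + (-1.645) = -1.557; 1 − a(z₀+z₁) = 1 − (0.055)(-1.557) = 1.0856; argument = 0.088 + (-1.557)/1.0856 = -1.3462 → -1.35.
α₁ = Φ(-1.35) = 0.0885; rank = round(200 × 0.0885) = 18; θ*₍18₎ = 5.51.
Upper: z₀ + z₂ = 1.733; 1 − a(z₀+z₂) = 0.9047; argument = 2.0036 → 2.00; α₂ = 0.9772; rank = 195; θ*₍195₎ = 9.25.

(5.51, 9.25)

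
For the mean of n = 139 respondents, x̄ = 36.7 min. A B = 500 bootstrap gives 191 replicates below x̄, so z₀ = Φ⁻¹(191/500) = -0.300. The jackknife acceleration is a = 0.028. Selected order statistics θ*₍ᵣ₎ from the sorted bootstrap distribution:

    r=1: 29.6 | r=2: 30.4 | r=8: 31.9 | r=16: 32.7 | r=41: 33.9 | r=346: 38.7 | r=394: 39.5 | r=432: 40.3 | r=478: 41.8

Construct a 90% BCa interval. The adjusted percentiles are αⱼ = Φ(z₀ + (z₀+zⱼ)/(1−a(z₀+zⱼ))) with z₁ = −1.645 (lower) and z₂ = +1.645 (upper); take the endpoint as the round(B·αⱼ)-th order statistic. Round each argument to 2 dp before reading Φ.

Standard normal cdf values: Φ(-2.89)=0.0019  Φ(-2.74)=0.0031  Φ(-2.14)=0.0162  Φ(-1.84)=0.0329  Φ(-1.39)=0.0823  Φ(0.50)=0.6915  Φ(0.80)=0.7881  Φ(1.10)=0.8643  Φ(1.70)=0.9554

(31.9, 40.3)

Lower: z₀ + z₁ = -0.300 + (-1.645) = -1.945; 1 − a(z₀+z₁) = 1 − (0.028)(-1.945) = 1.0545; argument = -0.300 + (-1.945)/1.0545 = -2.1445 → -2.14.
α₁ = Φ(-2.14) = 0.0162; rank = round(500 × 0.0162) = 8; θ*₍8₎ = 31.9.
Upper: z₀ + z₂ = 1.345; 1 − a(z₀+z₂) = 0.9623; argument = 1.0976 → 1.10; α₂ = 0.8643; rank = 432; θ*₍432₎ = 40.3.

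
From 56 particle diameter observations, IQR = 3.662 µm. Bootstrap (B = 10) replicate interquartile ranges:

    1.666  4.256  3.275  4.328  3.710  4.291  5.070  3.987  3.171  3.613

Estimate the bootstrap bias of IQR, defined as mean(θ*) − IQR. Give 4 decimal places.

bias = +0.0747

mean(θ*) = (1.666 + 4.256 + 3.275 + 4.328 + 3.710 + 4.291 + 5.070 + 3.987 + 3.171 + 3.613) / 10 = 3.73670
bias = 3.73670 − 3.662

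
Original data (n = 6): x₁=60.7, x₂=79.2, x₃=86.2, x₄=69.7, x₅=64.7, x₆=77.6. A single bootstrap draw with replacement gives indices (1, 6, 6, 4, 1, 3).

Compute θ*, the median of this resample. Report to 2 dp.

θ* = 73.65

Resample values: 60.7, 77.6, 77.6, 69.7, 60.7, 86.2.
Sorted: 60.7, 60.7, 69.7, 77.6, 77.6, 86.2
Median = average of the two middle values = 73.65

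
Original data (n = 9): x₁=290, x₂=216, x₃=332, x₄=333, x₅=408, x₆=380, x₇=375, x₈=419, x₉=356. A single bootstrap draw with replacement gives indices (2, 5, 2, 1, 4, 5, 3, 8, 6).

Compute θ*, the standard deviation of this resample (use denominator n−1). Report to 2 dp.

θ* = 79.12

Resample values: 216, 408, 216, 290, 333, 408, 332, 419, 380.
Mean = 333.5556; sum of squared deviations = 50080.2222
s² = 50080.2222 / 8 = 6260.0278
s = √6260.0278 = 79.12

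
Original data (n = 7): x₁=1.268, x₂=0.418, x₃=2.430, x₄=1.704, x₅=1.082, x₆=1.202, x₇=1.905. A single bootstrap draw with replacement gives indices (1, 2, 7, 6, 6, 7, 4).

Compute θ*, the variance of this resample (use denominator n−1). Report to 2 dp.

Resample values: 1.268, 0.418, 1.905, 1.202, 1.202, 1.905, 1.704.
Mean = 1.3720; sum of squared deviations = 1.6571
s² = 1.6571 / 6 = 0.2762

θ* = 0.28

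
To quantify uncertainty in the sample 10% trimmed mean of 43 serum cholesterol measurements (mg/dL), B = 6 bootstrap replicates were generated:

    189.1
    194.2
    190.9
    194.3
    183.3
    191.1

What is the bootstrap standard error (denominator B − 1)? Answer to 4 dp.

Bootstrap SE is the standard deviation of the 6 replicate 10% trimmed means.
Mean of replicates: (189.1 + 194.2 + 190.9 + 194.3 + 183.3 + 191.1) / 6 = 1142.90000 / 6 = 190.48333
Sum of squared deviations: (−1.38333)² + (+3.71667)² + (+0.41667)² + (+3.81667)² + (−7.18333)² + (+0.61667)² = 82.44833
Variance = 82.44833 / 5 = 16.48967
SE* = √16.48967

SE* = 4.0607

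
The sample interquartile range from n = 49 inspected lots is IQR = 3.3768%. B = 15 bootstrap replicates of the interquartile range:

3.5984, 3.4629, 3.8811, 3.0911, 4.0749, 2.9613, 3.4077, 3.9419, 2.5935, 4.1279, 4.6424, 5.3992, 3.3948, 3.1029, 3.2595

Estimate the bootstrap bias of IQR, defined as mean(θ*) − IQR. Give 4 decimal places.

mean(θ*) = (3.5984 + 3.4629 + 3.8811 + 3.0911 + 4.0749 + 2.9613 + 3.4077 + 3.9419 + 2.5935 + 4.1279 + 4.6424 + 5.3992 + 3.3948 + 3.1029 + 3.2595) / 15 = 3.66263
bias = 3.66263 − 3.3768

bias = +0.2858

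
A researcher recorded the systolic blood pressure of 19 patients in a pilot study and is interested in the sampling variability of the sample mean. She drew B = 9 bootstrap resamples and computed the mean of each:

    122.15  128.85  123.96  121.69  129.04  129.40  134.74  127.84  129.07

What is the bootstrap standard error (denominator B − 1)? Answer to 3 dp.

SE* = 4.148

Bootstrap SE is the standard deviation of the 9 replicate means.
Mean of replicates: (122.15 + 128.85 + 123.96 + 121.69 + 129.04 + 129.40 + 134.74 + 127.84 + 129.07) / 9 = 1146.7400 / 9 = 127.4156
Sum of squared deviations: (−5.2656)² + (+1.4344)² + (−3.4556)² + (−5.7256)² + (+1.6244)² + (+1.9844)² + (+7.3244)² + (+0.4244)² + (+1.6544)² = 137.6482
Variance = 137.6482 / 8 = 17.2060
SE* = √17.2060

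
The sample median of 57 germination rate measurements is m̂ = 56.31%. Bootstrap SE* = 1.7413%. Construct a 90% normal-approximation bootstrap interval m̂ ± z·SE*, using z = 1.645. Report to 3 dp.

(53.446, 59.174)

Margin = 1.645 × 1.7413 = 2.8644
Interval: 56.31 ± 2.8644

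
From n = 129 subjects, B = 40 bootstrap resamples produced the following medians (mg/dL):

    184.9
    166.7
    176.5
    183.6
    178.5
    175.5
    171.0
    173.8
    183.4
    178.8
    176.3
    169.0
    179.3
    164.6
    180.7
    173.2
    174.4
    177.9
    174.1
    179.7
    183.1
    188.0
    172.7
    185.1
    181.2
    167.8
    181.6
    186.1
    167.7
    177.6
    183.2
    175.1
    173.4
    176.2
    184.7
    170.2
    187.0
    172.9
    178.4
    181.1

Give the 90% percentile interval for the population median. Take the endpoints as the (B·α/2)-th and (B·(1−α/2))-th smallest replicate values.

(166.7, 186.1)

Sorted replicates: 164.6, 166.7, 167.7, 167.8, 169.0, 170.2, 171.0, 172.7, 172.9, 173.2, 173.4, 173.8, 174.1, 174.4, 175.1, 175.5, 176.2, 176.3, 176.5, 177.6, 177.9, 178.4, 178.5, 178.8, 179.3, 179.7, 180.7, 181.1, 181.2, 181.6, 183.1, 183.2, 183.4, 183.6, 184.7, 184.9, 185.1, 186.1, 187.0, 188.0
α = 0.10; lower rank = 40 × 0.050 = 2; upper rank = 40 × 0.950 = 38.
The 2nd smallest replicate is 166.7; the 38th is 186.1.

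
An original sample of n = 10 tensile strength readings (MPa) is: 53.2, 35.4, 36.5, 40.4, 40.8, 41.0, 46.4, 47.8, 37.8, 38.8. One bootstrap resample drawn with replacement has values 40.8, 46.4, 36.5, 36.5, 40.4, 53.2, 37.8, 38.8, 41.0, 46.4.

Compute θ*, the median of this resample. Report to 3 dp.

Sorted: 36.5, 36.5, 37.8, 38.8, 40.4, 40.8, 41.0, 46.4, 46.4, 53.2
Median = average of the two middle values = 40.600

θ* = 40.600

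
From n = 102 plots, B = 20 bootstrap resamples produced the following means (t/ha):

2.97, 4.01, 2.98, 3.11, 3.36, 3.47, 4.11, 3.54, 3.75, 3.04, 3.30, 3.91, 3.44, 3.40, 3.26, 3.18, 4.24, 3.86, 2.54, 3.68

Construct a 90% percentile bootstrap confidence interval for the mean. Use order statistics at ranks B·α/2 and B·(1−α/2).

(2.54, 4.11)

Sorted replicates: 2.54, 2.97, 2.98, 3.04, 3.11, 3.18, 3.26, 3.30, 3.36, 3.40, 3.44, 3.47, 3.54, 3.68, 3.75, 3.86, 3.91, 4.01, 4.11, 4.24
α = 0.10; lower rank = 20 × 0.050 = 1; upper rank = 20 × 0.950 = 19.
The 1st smallest replicate is 2.54; the 19th is 4.11.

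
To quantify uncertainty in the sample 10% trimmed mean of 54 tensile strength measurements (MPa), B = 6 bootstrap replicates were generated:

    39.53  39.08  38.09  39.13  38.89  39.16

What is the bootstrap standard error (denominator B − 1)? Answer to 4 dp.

SE* = 0.4832

Bootstrap SE is the standard deviation of the 6 replicate 10% trimmed means.
Mean of replicates: (39.53 + 39.08 + 38.09 + 39.13 + 38.89 + 39.16) / 6 = 233.88000 / 6 = 38.98000
Sum of squared deviations: (+0.55000)² + (+0.10000)² + (−0.89000)² + (+0.15000)² + (−0.09000)² + (+0.18000)² = 1.16760
Variance = 1.16760 / 5 = 0.23352
SE* = √0.23352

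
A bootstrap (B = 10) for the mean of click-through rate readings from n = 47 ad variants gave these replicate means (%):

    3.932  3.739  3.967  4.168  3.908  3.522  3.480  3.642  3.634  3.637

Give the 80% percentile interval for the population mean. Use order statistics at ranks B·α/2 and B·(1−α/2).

(3.480, 3.967)

Sorted replicates: 3.480, 3.522, 3.634, 3.637, 3.642, 3.739, 3.908, 3.932, 3.967, 4.168
α = 0.20; lower rank = 10 × 0.100 = 1; upper rank = 10 × 0.900 = 9.
The 1st smallest replicate is 3.480; the 9th is 3.967.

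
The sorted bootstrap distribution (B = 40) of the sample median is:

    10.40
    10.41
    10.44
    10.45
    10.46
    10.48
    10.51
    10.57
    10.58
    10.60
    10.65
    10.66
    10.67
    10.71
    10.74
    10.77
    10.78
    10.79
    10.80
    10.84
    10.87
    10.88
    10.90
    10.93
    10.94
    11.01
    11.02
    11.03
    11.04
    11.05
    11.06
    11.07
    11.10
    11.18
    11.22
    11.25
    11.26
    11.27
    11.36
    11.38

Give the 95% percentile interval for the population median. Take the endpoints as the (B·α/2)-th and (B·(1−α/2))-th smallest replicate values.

(10.40, 11.36)

α = 0.05; lower rank = 40 × 0.025 = 1; upper rank = 40 × 0.975 = 39.
The 1st smallest replicate is 10.40; the 39th is 11.36.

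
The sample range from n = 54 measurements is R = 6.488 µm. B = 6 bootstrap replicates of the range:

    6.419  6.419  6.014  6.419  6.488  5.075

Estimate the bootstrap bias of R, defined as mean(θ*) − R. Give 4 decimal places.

mean(θ*) = (6.419 + 6.419 + 6.014 + 6.419 + 6.488 + 5.075) / 6 = 6.13900
bias = 6.13900 − 6.488

bias = −0.3490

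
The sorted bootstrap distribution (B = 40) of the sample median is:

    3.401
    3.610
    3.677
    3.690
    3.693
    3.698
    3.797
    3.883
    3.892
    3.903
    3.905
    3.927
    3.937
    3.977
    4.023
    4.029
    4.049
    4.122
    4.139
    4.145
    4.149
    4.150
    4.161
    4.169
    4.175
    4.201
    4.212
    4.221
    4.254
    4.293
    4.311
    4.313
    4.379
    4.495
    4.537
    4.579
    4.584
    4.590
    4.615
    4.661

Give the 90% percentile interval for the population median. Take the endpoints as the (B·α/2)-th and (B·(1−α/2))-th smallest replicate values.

(3.610, 4.590)

α = 0.10; lower rank = 40 × 0.050 = 2; upper rank = 40 × 0.950 = 38.
The 2nd smallest replicate is 3.610; the 38th is 4.590.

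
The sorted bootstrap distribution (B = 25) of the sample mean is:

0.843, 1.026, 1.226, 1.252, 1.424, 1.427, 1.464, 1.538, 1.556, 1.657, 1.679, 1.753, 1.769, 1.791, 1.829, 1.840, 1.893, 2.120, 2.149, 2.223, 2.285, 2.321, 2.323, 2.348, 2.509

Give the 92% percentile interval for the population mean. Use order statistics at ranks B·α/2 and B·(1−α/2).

α = 0.08; lower rank = 25 × 0.040 = 1; upper rank = 25 × 0.960 = 24.
The 1st smallest replicate is 0.843; the 24th is 2.348.

(0.843, 2.348)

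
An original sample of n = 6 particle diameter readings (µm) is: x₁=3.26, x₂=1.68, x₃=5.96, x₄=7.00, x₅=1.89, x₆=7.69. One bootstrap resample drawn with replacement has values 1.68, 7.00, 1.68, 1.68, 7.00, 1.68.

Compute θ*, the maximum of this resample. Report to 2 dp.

Maximum = 7.00

θ* = 7.00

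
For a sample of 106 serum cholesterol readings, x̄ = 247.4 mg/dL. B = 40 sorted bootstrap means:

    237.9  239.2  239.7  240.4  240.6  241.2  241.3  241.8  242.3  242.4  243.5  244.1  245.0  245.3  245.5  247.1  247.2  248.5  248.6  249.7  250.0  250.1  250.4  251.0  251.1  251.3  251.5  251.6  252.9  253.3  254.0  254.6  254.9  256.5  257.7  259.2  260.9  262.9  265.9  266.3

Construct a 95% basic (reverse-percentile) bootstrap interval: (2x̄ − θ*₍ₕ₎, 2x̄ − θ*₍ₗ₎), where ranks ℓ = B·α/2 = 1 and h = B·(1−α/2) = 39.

(228.9, 256.9)

Percentile endpoints at ranks 1 and 39: θ*₍1₎ = 237.9, θ*₍39₎ = 265.9.
Basic interval reflects these around x̄:
  lower = 2 × 247.4 − 265.9 = 228.9
  upper = 2 × 247.4 − 237.9 = 256.9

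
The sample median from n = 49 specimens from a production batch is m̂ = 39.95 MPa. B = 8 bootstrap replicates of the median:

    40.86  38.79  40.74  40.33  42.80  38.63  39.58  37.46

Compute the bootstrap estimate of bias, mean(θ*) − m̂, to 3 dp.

mean(θ*) = (40.86 + 38.79 + 40.74 + 40.33 + 42.80 + 38.63 + 39.58 + 37.46) / 8 = 39.8987
bias = 39.8987 − 39.95

bias = −0.051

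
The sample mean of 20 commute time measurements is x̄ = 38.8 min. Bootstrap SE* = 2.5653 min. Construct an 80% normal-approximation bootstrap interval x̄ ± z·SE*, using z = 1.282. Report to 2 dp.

(35.51, 42.09)

Margin = 1.282 × 2.5653 = 3.289
Interval: 38.8 ± 3.289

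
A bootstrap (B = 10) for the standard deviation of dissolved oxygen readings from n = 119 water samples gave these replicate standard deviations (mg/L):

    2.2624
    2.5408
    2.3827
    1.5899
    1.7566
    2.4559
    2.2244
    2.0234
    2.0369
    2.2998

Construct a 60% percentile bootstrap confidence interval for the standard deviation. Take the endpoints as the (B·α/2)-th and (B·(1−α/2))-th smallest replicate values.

Sorted replicates: 1.5899, 1.7566, 2.0234, 2.0369, 2.2244, 2.2624, 2.2998, 2.3827, 2.4559, 2.5408
α = 0.40; lower rank = 10 × 0.200 = 2; upper rank = 10 × 0.800 = 8.
The 2nd smallest replicate is 1.7566; the 8th is 2.3827.

(1.7566, 2.3827)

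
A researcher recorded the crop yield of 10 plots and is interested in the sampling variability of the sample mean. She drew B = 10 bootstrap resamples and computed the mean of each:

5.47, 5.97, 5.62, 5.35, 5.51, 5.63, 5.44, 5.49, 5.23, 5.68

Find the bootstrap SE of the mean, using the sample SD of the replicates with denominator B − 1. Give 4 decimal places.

SE* = 0.2026

Bootstrap SE is the standard deviation of the 10 replicate means.
Mean of replicates: (5.47 + 5.97 + 5.62 + 5.35 + 5.51 + 5.63 + 5.44 + 5.49 + 5.23 + 5.68) / 10 = 55.39000 / 10 = 5.53900
Sum of squared deviations: (−0.06900)² + (+0.43100)² + (+0.08100)² + (−0.18900)² + (−0.02900)² + (+0.09100)² + (−0.09900)² + (−0.04900)² + (−0.30900)² + (+0.14100)² = 0.36949
Variance = 0.36949 / 9 = 0.04105
SE* = √0.04105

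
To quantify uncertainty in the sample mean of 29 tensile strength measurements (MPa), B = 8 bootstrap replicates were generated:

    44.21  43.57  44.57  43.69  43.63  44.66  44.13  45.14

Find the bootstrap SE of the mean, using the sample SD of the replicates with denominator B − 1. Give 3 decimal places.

SE* = 0.563

Bootstrap SE is the standard deviation of the 8 replicate means.
Mean of replicates: (44.21 + 43.57 + 44.57 + 43.69 + 43.63 + 44.66 + 44.13 + 45.14) / 8 = 353.6000 / 8 = 44.2000
Sum of squared deviations: (+0.0100)² + (−0.6300)² + (+0.3700)² + (−0.5100)² + (−0.5700)² + (+0.4600)² + (−0.0700)² + (+0.9400)² = 2.2190
Variance = 2.2190 / 7 = 0.3170
SE* = √0.3170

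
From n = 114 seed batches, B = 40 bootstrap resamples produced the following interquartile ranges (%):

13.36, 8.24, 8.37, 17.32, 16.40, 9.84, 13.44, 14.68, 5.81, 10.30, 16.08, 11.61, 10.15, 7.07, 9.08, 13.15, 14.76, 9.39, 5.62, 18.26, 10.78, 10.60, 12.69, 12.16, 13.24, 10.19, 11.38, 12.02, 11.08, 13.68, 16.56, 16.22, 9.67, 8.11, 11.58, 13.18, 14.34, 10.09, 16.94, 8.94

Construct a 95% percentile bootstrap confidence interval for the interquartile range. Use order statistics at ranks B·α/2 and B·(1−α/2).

(5.62, 17.32)

Sorted replicates: 5.62, 5.81, 7.07, 8.11, 8.24, 8.37, 8.94, 9.08, 9.39, 9.67, 9.84, 10.09, 10.15, 10.19, 10.30, 10.60, 10.78, 11.08, 11.38, 11.58, 11.61, 12.02, 12.16, 12.69, 13.15, 13.18, 13.24, 13.36, 13.44, 13.68, 14.34, 14.68, 14.76, 16.08, 16.22, 16.40, 16.56, 16.94, 17.32, 18.26
α = 0.05; lower rank = 40 × 0.025 = 1; upper rank = 40 × 0.975 = 39.
The 1st smallest replicate is 5.62; the 39th is 17.32.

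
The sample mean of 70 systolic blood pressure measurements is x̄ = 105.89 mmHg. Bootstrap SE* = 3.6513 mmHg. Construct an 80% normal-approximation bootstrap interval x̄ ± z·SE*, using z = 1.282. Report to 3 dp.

Margin = 1.282 × 3.6513 = 4.6810
Interval: 105.89 ± 4.6810

(101.209, 110.571)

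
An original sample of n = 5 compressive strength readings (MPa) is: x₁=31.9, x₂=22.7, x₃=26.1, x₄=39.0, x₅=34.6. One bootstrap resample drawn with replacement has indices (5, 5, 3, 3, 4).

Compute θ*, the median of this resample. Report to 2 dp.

Resample values: 34.6, 34.6, 26.1, 26.1, 39.0.
Sorted: 26.1, 26.1, 34.6, 34.6, 39.0
Median = middle value = 34.60

θ* = 34.60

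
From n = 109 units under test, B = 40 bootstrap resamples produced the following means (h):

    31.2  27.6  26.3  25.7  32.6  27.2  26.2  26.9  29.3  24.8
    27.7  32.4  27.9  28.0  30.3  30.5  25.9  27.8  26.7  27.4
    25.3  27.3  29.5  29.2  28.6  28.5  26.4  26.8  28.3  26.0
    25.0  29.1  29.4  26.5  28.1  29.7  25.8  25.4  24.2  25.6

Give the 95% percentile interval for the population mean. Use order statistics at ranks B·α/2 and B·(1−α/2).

Sorted replicates: 24.2, 24.8, 25.0, 25.3, 25.4, 25.6, 25.7, 25.8, 25.9, 26.0, 26.2, 26.3, 26.4, 26.5, 26.7, 26.8, 26.9, 27.2, 27.3, 27.4, 27.6, 27.7, 27.8, 27.9, 28.0, 28.1, 28.3, 28.5, 28.6, 29.1, 29.2, 29.3, 29.4, 29.5, 29.7, 30.3, 30.5, 31.2, 32.4, 32.6
α = 0.05; lower rank = 40 × 0.025 = 1; upper rank = 40 × 0.975 = 39.
The 1st smallest replicate is 24.2; the 39th is 32.4.

(24.2, 32.4)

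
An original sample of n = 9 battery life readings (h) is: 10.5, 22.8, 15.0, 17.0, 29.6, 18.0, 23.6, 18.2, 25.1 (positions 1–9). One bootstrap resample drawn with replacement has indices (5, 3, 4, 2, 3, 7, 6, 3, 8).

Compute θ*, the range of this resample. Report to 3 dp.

Resample values: 29.6, 15.0, 17.0, 22.8, 15.0, 23.6, 18.0, 15.0, 18.2.
Range = 29.6 − 15.0 = 14.600

θ* = 14.600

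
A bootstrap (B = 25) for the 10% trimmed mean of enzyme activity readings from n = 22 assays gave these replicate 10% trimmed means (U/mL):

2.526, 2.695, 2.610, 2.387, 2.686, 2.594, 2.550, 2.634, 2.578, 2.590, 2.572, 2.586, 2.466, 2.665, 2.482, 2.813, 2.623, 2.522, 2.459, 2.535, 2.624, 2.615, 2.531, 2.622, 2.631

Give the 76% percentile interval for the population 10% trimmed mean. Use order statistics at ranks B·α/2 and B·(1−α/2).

(2.466, 2.665)

Sorted replicates: 2.387, 2.459, 2.466, 2.482, 2.522, 2.526, 2.531, 2.535, 2.550, 2.572, 2.578, 2.586, 2.590, 2.594, 2.610, 2.615, 2.622, 2.623, 2.624, 2.631, 2.634, 2.665, 2.686, 2.695, 2.813
α = 0.24; lower rank = 25 × 0.120 = 3; upper rank = 25 × 0.880 = 22.
The 3rd smallest replicate is 2.466; the 22nd is 2.665.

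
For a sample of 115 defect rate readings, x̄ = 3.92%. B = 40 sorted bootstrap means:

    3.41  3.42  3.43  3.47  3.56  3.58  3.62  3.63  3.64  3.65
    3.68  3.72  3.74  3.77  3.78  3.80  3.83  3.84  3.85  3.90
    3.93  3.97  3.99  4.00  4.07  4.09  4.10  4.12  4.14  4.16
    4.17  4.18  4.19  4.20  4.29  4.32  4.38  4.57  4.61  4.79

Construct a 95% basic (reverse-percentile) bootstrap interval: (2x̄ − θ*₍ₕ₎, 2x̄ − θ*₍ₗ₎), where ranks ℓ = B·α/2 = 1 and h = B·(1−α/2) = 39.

Percentile endpoints at ranks 1 and 39: θ*₍1₎ = 3.41, θ*₍39₎ = 4.61.
Basic interval reflects these around x̄:
  lower = 2 × 3.92 − 4.61 = 3.23
  upper = 2 × 3.92 − 3.41 = 4.43

(3.23, 4.43)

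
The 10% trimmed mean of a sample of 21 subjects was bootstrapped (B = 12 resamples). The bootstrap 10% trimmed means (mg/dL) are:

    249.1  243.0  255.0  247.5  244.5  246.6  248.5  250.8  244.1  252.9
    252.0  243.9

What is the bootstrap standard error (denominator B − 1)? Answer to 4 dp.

SE* = 3.9253

Bootstrap SE is the standard deviation of the 12 replicate 10% trimmed means.
Mean of replicates: (249.1 + 243.0 + 255.0 + 247.5 + 244.5 + 246.6 + 248.5 + 250.8 + 244.1 + 252.9 + 252.0 + 243.9) / 12 = 2977.90000 / 12 = 248.15833
Sum of squared deviations: (+0.94167)² + (−5.15833)² + (+6.84167)² + (−0.65833)² + (−3.65833)² + (−1.55833)² + (+0.34167)² + (+2.64167)² + (−4.05833)² + (+4.74167)² + (+3.84167)² + (−4.25833)² = 169.48917
Variance = 169.48917 / 11 = 15.40811
SE* = √15.40811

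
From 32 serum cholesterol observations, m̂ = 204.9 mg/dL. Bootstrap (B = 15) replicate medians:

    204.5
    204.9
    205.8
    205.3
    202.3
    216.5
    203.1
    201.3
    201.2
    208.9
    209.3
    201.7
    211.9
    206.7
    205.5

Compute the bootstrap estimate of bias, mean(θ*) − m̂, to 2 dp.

bias = +1.03

mean(θ*) = (204.5 + 204.9 + 205.8 + 205.3 + 202.3 + 216.5 + 203.1 + 201.3 + 201.2 + 208.9 + 209.3 + 201.7 + 211.9 + 206.7 + 205.5) / 15 = 205.927
bias = 205.927 − 204.9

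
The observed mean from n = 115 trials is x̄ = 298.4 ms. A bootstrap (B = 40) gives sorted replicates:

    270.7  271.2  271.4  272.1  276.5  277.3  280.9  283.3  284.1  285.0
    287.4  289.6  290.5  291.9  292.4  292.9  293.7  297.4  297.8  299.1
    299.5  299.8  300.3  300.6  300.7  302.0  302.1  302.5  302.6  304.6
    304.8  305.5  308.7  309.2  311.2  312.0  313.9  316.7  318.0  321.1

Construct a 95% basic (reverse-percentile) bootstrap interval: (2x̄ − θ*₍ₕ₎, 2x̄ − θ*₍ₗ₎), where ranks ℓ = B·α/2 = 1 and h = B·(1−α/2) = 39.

(278.8, 326.1)

Percentile endpoints at ranks 1 and 39: θ*₍1₎ = 270.7, θ*₍39₎ = 318.0.
Basic interval reflects these around x̄:
  lower = 2 × 298.4 − 318.0 = 278.8
  upper = 2 × 298.4 − 270.7 = 326.1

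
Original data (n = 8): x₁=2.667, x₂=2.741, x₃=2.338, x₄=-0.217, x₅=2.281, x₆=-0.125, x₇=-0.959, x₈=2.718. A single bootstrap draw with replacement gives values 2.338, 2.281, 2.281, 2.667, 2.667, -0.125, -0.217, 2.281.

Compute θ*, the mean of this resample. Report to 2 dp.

Mean = (2.338 + 2.281 + 2.281 + 2.667 + 2.667 + (-0.125) + (-0.217) + 2.281) / 8 = 14.1730 / 8 = 1.77

θ* = 1.77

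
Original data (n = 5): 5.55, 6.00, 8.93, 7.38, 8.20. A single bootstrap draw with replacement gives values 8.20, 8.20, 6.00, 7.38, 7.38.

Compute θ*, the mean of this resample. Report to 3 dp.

θ* = 7.432

Mean = (8.20 + 8.20 + 6.00 + 7.38 + 7.38) / 5 = 37.160 / 5 = 7.432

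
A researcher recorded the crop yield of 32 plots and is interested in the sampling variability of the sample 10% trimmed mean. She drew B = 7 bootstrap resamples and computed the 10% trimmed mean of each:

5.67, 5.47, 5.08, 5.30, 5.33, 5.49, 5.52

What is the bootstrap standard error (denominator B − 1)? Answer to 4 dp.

Bootstrap SE is the standard deviation of the 7 replicate 10% trimmed means.
Mean of replicates: (5.67 + 5.47 + 5.08 + 5.30 + 5.33 + 5.49 + 5.52) / 7 = 37.86000 / 7 = 5.40857
Sum of squared deviations: (+0.26143)² + (+0.06143)² + (−0.32857)² + (−0.10857)² + (−0.07857)² + (+0.08143)² + (+0.11143)² = 0.21709
Variance = 0.21709 / 6 = 0.03618
SE* = √0.03618

SE* = 0.1902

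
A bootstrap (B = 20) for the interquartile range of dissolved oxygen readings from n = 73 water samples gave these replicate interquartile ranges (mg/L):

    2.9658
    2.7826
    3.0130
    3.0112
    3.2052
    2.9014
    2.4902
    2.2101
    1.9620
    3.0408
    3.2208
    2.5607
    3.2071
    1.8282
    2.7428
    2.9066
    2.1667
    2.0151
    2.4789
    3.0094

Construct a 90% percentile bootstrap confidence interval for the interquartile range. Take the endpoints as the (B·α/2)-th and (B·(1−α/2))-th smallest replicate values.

(1.8282, 3.2071)

Sorted replicates: 1.8282, 1.9620, 2.0151, 2.1667, 2.2101, 2.4789, 2.4902, 2.5607, 2.7428, 2.7826, 2.9014, 2.9066, 2.9658, 3.0094, 3.0112, 3.0130, 3.0408, 3.2052, 3.2071, 3.2208
α = 0.10; lower rank = 20 × 0.050 = 1; upper rank = 20 × 0.950 = 19.
The 1st smallest replicate is 1.8282; the 19th is 3.2071.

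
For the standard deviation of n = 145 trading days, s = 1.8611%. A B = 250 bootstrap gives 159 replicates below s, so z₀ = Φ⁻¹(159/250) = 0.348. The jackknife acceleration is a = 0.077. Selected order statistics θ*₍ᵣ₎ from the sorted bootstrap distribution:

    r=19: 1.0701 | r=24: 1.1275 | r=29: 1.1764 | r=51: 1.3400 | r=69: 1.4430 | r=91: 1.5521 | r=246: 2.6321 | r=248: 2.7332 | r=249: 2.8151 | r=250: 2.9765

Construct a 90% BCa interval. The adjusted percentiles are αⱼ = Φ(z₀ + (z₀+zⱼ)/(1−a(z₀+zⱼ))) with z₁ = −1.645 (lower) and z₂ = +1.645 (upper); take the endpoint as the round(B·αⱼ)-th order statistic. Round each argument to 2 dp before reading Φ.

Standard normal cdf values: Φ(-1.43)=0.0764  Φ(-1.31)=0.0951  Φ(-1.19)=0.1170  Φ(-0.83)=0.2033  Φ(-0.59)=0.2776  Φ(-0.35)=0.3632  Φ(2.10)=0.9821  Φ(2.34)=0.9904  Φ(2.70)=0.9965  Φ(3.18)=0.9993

Lower: z₀ + z₁ = 0.348 + (-1.645) = -1.297; 1 − a(z₀+z₁) = 1 − (0.077)(-1.297) = 1.0999; argument = 0.348 + (-1.297)/1.0999 = -0.8312 → -0.83.
α₁ = Φ(-0.83) = 0.2033; rank = round(250 × 0.2033) = 51; θ*₍51₎ = 1.3400.
Upper: z₀ + z₂ = 1.993; 1 − a(z₀+z₂) = 0.8465; argument = 2.7023 → 2.70; α₂ = 0.9965; rank = 249; θ*₍249₎ = 2.8151.

(1.3400, 2.8151)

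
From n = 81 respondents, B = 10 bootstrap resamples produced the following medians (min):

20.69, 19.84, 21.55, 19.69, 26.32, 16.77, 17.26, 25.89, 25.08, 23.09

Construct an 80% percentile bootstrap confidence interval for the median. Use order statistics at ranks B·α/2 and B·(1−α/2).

Sorted replicates: 16.77, 17.26, 19.69, 19.84, 20.69, 21.55, 23.09, 25.08, 25.89, 26.32
α = 0.20; lower rank = 10 × 0.100 = 1; upper rank = 10 × 0.900 = 9.
The 1st smallest replicate is 16.77; the 9th is 25.89.

(16.77, 25.89)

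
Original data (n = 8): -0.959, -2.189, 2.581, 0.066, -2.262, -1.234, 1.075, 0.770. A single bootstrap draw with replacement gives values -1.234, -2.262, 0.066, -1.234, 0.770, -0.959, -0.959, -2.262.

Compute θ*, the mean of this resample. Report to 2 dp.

Mean = ((-1.234) + (-2.262) + 0.066 + (-1.234) + 0.770 + (-0.959) + (-0.959) + (-2.262)) / 8 = -8.0740 / 8 = -1.01

θ* = -1.01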